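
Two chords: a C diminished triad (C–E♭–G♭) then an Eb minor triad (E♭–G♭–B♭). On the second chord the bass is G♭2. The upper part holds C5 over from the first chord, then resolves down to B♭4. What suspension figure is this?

At the second chord the bass is G♭2. The suspended C5 lies a fourth above the bass; after resolving down by step to B♭4, the interval above the bass becomes a third.
Suspension figures are named by those two intervals: 4–3.

4–3 suspension.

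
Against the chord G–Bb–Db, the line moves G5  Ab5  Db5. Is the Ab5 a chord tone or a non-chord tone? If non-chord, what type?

The harmony at that moment is G diminished triad (G, Bb, Db); Ab5 is not a chord tone.
It is approached by step up from G5 and left by leap down to Db5.
Step in, leap out — an escape tone.

Non-chord tone — an escape tone.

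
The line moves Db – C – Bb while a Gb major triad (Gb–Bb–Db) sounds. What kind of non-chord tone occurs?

C is a passing tone.

The harmony at that moment is Gb major triad (Gb, Bb, Db); C is not a chord tone.
It is approached by step down from Db and left by step down to Bb.
Step in, step out in the same direction — a passing tone.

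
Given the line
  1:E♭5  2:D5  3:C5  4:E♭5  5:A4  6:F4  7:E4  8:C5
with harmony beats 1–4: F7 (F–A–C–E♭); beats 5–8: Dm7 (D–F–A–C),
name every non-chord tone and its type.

The harmony at that moment is F dominant seventh chord (F, A, C, E♭); D5 is not a chord tone.
It is approached by step down from E♭5 and left by step down to C5.
Step in, step out in the same direction — a passing tone.
The harmony at that moment is D minor seventh chord (D, F, A, C); E4 is not a chord tone.
It is approached by step down from F4 and left by leap up to C5.
Step in, leap out — an escape tone.

D5 (beat 2) — passing tone; E4 (beat 7) — escape tone.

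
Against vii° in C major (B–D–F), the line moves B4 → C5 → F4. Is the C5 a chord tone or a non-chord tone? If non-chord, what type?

The harmony at that moment is B diminished triad (B, D, F); C5 is not a chord tone.
It is approached by step up from B4 and left by leap down to F4.
Step in, leap out — an escape tone.

Non-chord tone — an escape tone.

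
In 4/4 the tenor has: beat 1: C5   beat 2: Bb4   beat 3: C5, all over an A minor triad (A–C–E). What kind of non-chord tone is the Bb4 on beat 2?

The harmony at that moment is A minor triad (A, C, E); Bb4 is not a chord tone.
It is approached by step down from C5 and left by step up to C5.
Step away and step back to the same note — a neighbor tone (lower neighbor).

Lower neighbor tone.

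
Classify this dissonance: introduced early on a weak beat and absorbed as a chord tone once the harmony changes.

Anticipation.

Approach: ahead of the chord change (typically by step), so it is dissonant against the current harmony. Departure: none — the same pitch is restated or held and is a chord tone of the new harmony.
Dissonant first, consonant once the harmony catches up: the note simply arrives early — an anticipation. (The reverse timing, consonant first and dissonant after the change, would be a suspension or retardation.)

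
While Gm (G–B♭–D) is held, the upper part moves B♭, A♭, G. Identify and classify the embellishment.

The harmony at that moment is G minor triad (G, B♭, D); A♭ is not a chord tone.
It is approached by step down from B♭ and left by step down to G.
Step in, step out in the same direction — a passing tone.

A♭ is a passing tone.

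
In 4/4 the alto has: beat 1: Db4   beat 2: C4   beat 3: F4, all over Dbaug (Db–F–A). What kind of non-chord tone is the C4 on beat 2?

Escape tone.

The harmony at that moment is Db augmented triad (Db, F, A); C4 is not a chord tone.
It is approached by step down from Db4 and left by leap up to F4.
Step in, leap out, on a weak beat — an escape tone.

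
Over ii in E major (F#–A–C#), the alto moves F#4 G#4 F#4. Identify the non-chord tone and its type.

The harmony at that moment is F# minor triad (F#, A, C#); G#4 is not a chord tone.
It is approached by step up from F#4 and left by step down to F#4.
Step away and step back to the same note — a neighbor tone (upper neighbor).

G#4 is a neighbor tone.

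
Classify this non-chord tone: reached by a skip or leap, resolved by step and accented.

Approach: by leap. Departure: by step. Metric position: strong.
Leap in, step out, in a metrically strong position — an appoggiatura. (It is the mirror image of the escape tone, which steps in and leaps out from a weak position.)

Appoggiatura.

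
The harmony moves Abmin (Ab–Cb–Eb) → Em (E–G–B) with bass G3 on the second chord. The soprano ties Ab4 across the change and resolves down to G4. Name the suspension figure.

9–8 suspension.

At the second chord the bass is G3. The suspended Ab4 lies a ninth above the bass; after resolving down by step to G4, the interval above the bass becomes an octave.
Suspension figures are named by those two intervals: 9–8.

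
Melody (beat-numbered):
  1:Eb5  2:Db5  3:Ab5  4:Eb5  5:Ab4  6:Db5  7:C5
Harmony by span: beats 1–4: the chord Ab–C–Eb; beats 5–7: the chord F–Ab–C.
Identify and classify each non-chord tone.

Db5 (beat 2) — escape tone; Db5 (beat 6) — appoggiatura.

The harmony at that moment is Ab major triad (Ab, C, Eb); Db5 is not a chord tone.
It is approached by step down from Eb5 and left by leap up to Ab5.
Step in, leap out — an escape tone.
The harmony at that moment is F minor triad (F, Ab, C); Db5 is not a chord tone.
It is approached by leap up from Ab4 and left by step down to C5.
Leap in, step out — an appoggiatura.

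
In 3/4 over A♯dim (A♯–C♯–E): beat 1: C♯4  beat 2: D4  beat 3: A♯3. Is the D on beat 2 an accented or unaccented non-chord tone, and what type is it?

Unaccented escape tone.

The harmony at that moment is A♯ diminished triad (A♯, C♯, E); D4 is not a chord tone.
It is approached by step up from C♯4 and left by leap down to A♯3.
Step in, leap out — an escape tone.
It falls on a weak beat, so it is unaccented.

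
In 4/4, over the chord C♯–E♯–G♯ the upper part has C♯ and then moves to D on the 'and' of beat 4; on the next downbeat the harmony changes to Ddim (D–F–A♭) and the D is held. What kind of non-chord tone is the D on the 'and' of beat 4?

Anticipation.

The harmony at that moment is C♯ major triad (C♯, E♯, G♯); D is not a chord tone.
It is approached by step up from C♯ and then sustained as the same pitch into the next harmony.
Arriving early and becoming a chord tone when the harmony changes — an anticipation.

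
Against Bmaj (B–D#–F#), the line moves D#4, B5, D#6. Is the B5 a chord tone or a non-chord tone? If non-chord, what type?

Chord tone (the root of B major triad).

B major triad contains B, D#, F#; B is the root, so it is a chord tone.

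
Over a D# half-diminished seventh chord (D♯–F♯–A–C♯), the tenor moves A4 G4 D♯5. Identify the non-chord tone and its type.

The harmony at that moment is D♯ half-diminished seventh chord (D♯, F♯, A, C♯); G4 is not a chord tone.
It is approached by step down from A4 and left by leap up to D♯5.
Step in, leap out — an escape tone.

G4 is an escape tone.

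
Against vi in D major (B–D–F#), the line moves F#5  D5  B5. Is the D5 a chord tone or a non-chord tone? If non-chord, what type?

Chord tone (the third of B minor triad).

B minor triad contains B, D, F#; D is the third, so it is a chord tone.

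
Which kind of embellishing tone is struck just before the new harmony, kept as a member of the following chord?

Anticipation.

Approach: ahead of the chord change (typically by step), so it is dissonant against the current harmony. Departure: none — the same pitch is restated or held and is a chord tone of the new harmony.
Dissonant first, consonant once the harmony catches up: the note simply arrives early — an anticipation. (The reverse timing, consonant first and dissonant after the change, would be a suspension or retardation.)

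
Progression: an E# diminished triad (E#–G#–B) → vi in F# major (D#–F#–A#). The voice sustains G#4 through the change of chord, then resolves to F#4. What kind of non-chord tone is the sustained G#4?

The harmony at that moment is D# minor triad (D#, F#, A#); G#4 is not a chord tone.
It is held over (the same pitch as the preceding G#4) and left by step down to F#4.
Held over from the previous chord and resolving down by step — a suspension.

G#4 is a suspension.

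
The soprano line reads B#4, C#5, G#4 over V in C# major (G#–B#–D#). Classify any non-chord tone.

C#5 is an escape tone.

The harmony at that moment is G# major triad (G#, B#, D#); C#5 is not a chord tone.
It is approached by step up from B#4 and left by leap down to G#4.
Step in, leap out — an escape tone.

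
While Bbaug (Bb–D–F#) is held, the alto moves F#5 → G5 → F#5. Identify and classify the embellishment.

G5 is a neighbor tone.

The harmony at that moment is Bb augmented triad (Bb, D, F#); G5 is not a chord tone.
It is approached by step up from F#5 and left by step down to F#5.
Step away and step back to the same note — a neighbor tone (upper neighbor).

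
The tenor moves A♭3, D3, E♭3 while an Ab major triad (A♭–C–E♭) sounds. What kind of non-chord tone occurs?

D3 is an appoggiatura.

The harmony at that moment is A♭ major triad (A♭, C, E♭); D3 is not a chord tone.
It is approached by leap down from A♭3 and left by step up to E♭3.
Leap in, step out — an appoggiatura.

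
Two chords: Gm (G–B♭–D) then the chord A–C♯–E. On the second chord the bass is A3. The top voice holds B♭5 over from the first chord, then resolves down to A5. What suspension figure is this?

9–8 suspension.

At the second chord the bass is A3. The suspended B♭5 lies a ninth above the bass; after resolving down by step to A5, the interval above the bass becomes an octave.
Suspension figures are named by those two intervals: 9–8.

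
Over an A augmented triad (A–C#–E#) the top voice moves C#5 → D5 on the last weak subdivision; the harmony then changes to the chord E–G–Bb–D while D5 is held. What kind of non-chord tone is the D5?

D5 is an anticipation.

The harmony at that moment is A augmented triad (A, C#, E#); D5 is not a chord tone.
It is approached by step up from C#5 and then sustained as the same pitch into the next harmony.
Arriving early and becoming a chord tone when the harmony changes — an anticipation.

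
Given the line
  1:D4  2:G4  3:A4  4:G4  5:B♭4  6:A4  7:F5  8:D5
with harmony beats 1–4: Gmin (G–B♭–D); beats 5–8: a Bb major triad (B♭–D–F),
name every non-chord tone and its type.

The harmony at that moment is G minor triad (G, B♭, D); A4 is not a chord tone.
It is approached by step up from G4 and left by step down to G4.
Step away and step back to the same note — a neighbor tone (upper neighbor).
The harmony at that moment is B♭ major triad (B♭, D, F); A4 is not a chord tone.
It is approached by step down from B♭4 and left by leap up to F5.
Step in, leap out — an escape tone.

A4 (beat 3) — neighbor tone; A4 (beat 6) — escape tone.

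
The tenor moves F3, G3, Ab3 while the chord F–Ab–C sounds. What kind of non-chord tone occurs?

G3 is a passing tone.

The harmony at that moment is F minor triad (F, Ab, C); G3 is not a chord tone.
It is approached by step up from F3 and left by step up to Ab3.
Step in, step out in the same direction — a passing tone.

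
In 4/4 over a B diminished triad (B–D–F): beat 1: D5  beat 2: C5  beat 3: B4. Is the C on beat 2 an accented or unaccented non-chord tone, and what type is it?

The harmony at that moment is B diminished triad (B, D, F); C5 is not a chord tone.
It is approached by step down from D5 and left by step down to B4.
Step in, step out in the same direction — a passing tone.
It falls on a weak beat, so it is unaccented.

Unaccented passing tone.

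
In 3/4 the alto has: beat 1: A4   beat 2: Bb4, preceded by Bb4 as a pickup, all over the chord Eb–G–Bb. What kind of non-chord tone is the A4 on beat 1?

The harmony at that moment is Eb major triad (Eb, G, Bb); A4 is not a chord tone.
It is approached by step down from Bb4 and left by step up to Bb4.
Step away and step back to the same note — a neighbor tone (lower neighbor).

Lower neighbor tone.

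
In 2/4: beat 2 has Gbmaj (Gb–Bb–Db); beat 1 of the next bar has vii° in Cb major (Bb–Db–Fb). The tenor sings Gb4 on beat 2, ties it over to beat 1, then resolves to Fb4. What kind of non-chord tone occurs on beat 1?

Suspension.

The harmony at that moment is Bb diminished triad (Bb, Db, Fb); Gb4 is not a chord tone.
It is held over (the same pitch as the preceding Gb4) and left by step down to Fb4.
Held over from the previous chord and resolving down by step — a suspension.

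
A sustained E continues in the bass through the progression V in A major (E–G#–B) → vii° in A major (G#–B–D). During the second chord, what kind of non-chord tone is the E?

Pedal tone (pedal point).

The harmony at that moment is G# diminished triad (G#, B, D); E is not a chord tone.
It is held over (the same pitch as the preceding E) and then sustained as the same pitch into the next harmony.
Sustained through a change of harmony — a pedal tone.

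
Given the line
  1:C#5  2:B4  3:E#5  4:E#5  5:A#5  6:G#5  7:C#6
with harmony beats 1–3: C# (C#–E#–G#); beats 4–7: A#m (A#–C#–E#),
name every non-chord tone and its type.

B4 (beat 2) — escape tone; G#5 (beat 6) — escape tone.

The harmony at that moment is C# major triad (C#, E#, G#); B4 is not a chord tone.
It is approached by step down from C#5 and left by leap up to E#5.
Step in, leap out — an escape tone.
The harmony at that moment is A# minor triad (A#, C#, E#); G#5 is not a chord tone.
It is approached by step down from A#5 and left by leap up to C#6.
Step in, leap out — an escape tone.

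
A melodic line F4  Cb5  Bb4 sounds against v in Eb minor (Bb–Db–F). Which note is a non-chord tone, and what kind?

The harmony at that moment is Bb minor triad (Bb, Db, F); Cb5 is not a chord tone.
It is approached by leap up from F4 and left by step down to Bb4.
Leap in, step out — an appoggiatura.

Cb5 is an appoggiatura.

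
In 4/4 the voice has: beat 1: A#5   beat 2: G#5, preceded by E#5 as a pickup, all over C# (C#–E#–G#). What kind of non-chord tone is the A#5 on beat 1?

Appoggiatura.

The harmony at that moment is C# major triad (C#, E#, G#); A#5 is not a chord tone.
It is approached by leap up from E#5 and left by step down to G#5.
Leap in, step out, metrically accented — an appoggiatura.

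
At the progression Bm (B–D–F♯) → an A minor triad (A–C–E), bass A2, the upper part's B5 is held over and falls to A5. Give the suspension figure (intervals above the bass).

At the second chord the bass is A2. The suspended B5 lies a ninth above the bass; after resolving down by step to A5, the interval above the bass becomes an octave.
Suspension figures are named by those two intervals: 9–8.

9–8 suspension.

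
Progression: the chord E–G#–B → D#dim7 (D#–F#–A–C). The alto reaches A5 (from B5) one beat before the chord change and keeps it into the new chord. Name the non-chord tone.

A5 is an anticipation.

The harmony at that moment is E major triad (E, G#, B); A5 is not a chord tone.
It is approached by step down from B5 and then sustained as the same pitch into the next harmony.
Arriving early and becoming a chord tone when the harmony changes — an anticipation.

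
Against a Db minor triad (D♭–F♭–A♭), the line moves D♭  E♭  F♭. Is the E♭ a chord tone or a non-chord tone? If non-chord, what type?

Non-chord tone — a passing tone.

The harmony at that moment is D♭ minor triad (D♭, F♭, A♭); E♭ is not a chord tone.
It is approached by step up from D♭ and left by step up to F♭.
Step in, step out in the same direction — a passing tone.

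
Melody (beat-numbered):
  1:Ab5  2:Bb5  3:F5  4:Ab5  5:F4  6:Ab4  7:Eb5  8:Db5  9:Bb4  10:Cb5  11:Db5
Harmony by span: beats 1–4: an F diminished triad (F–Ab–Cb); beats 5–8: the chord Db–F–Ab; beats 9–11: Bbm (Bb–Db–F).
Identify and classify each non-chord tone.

The harmony at that moment is F diminished triad (F, Ab, Cb); Bb5 is not a chord tone.
It is approached by step up from Ab5 and left by leap down to F5.
Step in, leap out — an escape tone.
The harmony at that moment is Db major triad (Db, F, Ab); Eb5 is not a chord tone.
It is approached by leap up from Ab4 and left by step down to Db5.
Leap in, step out — an appoggiatura.
The harmony at that moment is Bb minor triad (Bb, Db, F); Cb5 is not a chord tone.
It is approached by step up from Bb4 and left by step up to Db5.
Step in, step out in the same direction — a passing tone.

Bb5 (beat 2) — escape tone; Eb5 (beat 7) — appoggiatura; Cb5 (beat 10) — passing tone.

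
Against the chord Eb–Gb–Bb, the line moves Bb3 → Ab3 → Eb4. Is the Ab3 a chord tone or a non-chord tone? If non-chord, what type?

The harmony at that moment is Eb minor triad (Eb, Gb, Bb); Ab3 is not a chord tone.
It is approached by step down from Bb3 and left by leap up to Eb4.
Step in, leap out — an escape tone.

Non-chord tone — an escape tone.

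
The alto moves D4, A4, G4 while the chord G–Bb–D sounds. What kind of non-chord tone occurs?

A4 is an appoggiatura.

The harmony at that moment is G minor triad (G, Bb, D); A4 is not a chord tone.
It is approached by leap up from D4 and left by step down to G4.
Leap in, step out — an appoggiatura.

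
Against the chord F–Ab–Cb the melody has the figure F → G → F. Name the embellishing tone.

G is a neighbor tone.

The harmony at that moment is F diminished triad (F, Ab, Cb); G is not a chord tone.
It is approached by step up from F and left by step down to F.
Step away and step back to the same note — a neighbor tone (upper neighbor).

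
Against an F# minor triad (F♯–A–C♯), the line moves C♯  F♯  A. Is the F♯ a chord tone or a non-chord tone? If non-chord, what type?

Chord tone (the root of F# minor triad).

F# minor triad contains F♯, A, C♯; F♯ is the root, so it is a chord tone.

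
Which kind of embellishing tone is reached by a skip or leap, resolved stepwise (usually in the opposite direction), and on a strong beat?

Approach: by leap. Departure: by step. Metric position: strong.
Leap in, step out, in a metrically strong position — an appoggiatura. (It is the mirror image of the escape tone, which steps in and leaps out from a weak position.)

Appoggiatura.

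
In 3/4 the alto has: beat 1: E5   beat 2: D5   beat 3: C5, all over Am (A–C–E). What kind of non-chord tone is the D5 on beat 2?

Passing tone.

The harmony at that moment is A minor triad (A, C, E); D5 is not a chord tone.
It is approached by step down from E5 and left by step down to C5.
Step in, step out in the same direction — a passing tone.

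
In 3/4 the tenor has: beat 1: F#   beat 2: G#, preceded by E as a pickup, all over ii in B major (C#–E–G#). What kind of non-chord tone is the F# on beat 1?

Passing tone.

The harmony at that moment is C# minor triad (C#, E, G#); F# is not a chord tone.
It is approached by step up from E and left by step up to G#.
Step in, step out in the same direction — a passing tone.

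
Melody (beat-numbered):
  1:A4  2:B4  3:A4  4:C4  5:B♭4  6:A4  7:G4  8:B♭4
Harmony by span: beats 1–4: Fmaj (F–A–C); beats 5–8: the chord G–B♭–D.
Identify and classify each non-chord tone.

The harmony at that moment is F major triad (F, A, C); B4 is not a chord tone.
It is approached by step up from A4 and left by step down to A4.
Step away and step back to the same note — a neighbor tone (upper neighbor).
The harmony at that moment is G minor triad (G, B♭, D); A4 is not a chord tone.
It is approached by step down from B♭4 and left by step down to G4.
Step in, step out in the same direction — a passing tone.

B4 (beat 2) — neighbor tone; A4 (beat 6) — passing tone.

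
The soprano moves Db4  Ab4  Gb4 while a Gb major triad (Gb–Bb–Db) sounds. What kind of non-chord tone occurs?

Ab4 is an appoggiatura.

The harmony at that moment is Gb major triad (Gb, Bb, Db); Ab4 is not a chord tone.
It is approached by leap up from Db4 and left by step down to Gb4.
Leap in, step out — an appoggiatura.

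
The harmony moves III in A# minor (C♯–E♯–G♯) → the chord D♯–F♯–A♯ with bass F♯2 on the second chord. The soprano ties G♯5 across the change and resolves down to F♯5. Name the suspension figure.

At the second chord the bass is F♯2. The suspended G♯5 lies a ninth above the bass; after resolving down by step to F♯5, the interval above the bass becomes an octave.
Suspension figures are named by those two intervals: 9–8.

9–8 suspension.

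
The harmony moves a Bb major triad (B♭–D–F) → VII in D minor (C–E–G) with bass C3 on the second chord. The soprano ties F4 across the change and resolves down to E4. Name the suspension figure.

At the second chord the bass is C3. The suspended F4 lies a fourth above the bass; after resolving down by step to E4, the interval above the bass becomes a third.
Suspension figures are named by those two intervals: 4–3.

4–3 suspension.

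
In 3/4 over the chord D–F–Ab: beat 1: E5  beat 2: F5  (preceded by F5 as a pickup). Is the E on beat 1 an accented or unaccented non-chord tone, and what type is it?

Accented neighbor tone.

The harmony at that moment is D diminished triad (D, F, Ab); E5 is not a chord tone.
It is approached by step down from F5 and left by step up to F5.
Step away and step back to the same note — a neighbor tone (lower neighbor).
It falls on the downbeat, so it is accented.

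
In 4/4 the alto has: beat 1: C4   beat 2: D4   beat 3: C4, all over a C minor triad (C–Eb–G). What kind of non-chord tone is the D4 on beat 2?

Upper neighbor tone.

The harmony at that moment is C minor triad (C, Eb, G); D4 is not a chord tone.
It is approached by step up from C4 and left by step down to C4.
Step away and step back to the same note — a neighbor tone (upper neighbor).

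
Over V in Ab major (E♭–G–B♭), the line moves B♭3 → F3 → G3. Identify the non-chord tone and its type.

F3 is an appoggiatura.

The harmony at that moment is E♭ major triad (E♭, G, B♭); F3 is not a chord tone.
It is approached by leap down from B♭3 and left by step up to G3.
Leap in, step out — an appoggiatura.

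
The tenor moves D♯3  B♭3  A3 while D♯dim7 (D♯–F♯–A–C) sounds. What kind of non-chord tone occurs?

The harmony at that moment is D♯ diminished seventh chord (D♯, F♯, A, C); B♭3 is not a chord tone.
It is approached by leap up from D♯3 and left by step down to A3.
Leap in, step out — an appoggiatura.

B♭3 is an appoggiatura.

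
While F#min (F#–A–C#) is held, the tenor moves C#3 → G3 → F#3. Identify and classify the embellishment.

The harmony at that moment is F# minor triad (F#, A, C#); G3 is not a chord tone.
It is approached by leap up from C#3 and left by step down to F#3.
Leap in, step out — an appoggiatura.

G3 is an appoggiatura.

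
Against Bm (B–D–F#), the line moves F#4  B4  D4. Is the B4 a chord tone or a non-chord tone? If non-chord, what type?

Chord tone (the root of B minor triad).

B minor triad contains B, D, F#; B is the root, so it is a chord tone.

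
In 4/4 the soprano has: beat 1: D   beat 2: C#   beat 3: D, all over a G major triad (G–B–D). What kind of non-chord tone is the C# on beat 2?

The harmony at that moment is G major triad (G, B, D); C# is not a chord tone.
It is approached by step down from D and left by step up to D.
Step away and step back to the same note — a neighbor tone (lower neighbor).

Lower neighbor tone.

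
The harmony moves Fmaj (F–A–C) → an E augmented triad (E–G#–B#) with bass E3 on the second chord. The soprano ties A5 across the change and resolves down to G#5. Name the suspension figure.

4–3 suspension.

At the second chord the bass is E3. The suspended A5 lies a fourth above the bass; after resolving down by step to G#5, the interval above the bass becomes a third.
Suspension figures are named by those two intervals: 4–3.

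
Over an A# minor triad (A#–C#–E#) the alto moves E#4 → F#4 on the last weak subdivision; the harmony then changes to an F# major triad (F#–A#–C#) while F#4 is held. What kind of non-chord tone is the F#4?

The harmony at that moment is A# minor triad (A#, C#, E#); F#4 is not a chord tone.
It is approached by step up from E#4 and then sustained as the same pitch into the next harmony.
Arriving early and becoming a chord tone when the harmony changes — an anticipation.

F#4 is an anticipation.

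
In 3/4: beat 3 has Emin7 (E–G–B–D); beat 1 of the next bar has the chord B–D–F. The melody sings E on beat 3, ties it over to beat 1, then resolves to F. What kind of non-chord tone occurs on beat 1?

The harmony at that moment is B diminished triad (B, D, F); E is not a chord tone.
It is held over (the same pitch as the preceding E) and left by step up to F.
Held over from the previous chord and resolving up by step — a retardation.

Retardation.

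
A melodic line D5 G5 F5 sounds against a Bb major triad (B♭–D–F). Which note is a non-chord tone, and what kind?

G5 is an appoggiatura.

The harmony at that moment is B♭ major triad (B♭, D, F); G5 is not a chord tone.
It is approached by leap up from D5 and left by step down to F5.
Leap in, step out — an appoggiatura.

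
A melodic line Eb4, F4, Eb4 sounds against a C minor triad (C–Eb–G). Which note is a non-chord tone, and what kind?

F4 is a neighbor tone.

The harmony at that moment is C minor triad (C, Eb, G); F4 is not a chord tone.
It is approached by step up from Eb4 and left by step down to Eb4.
Step away and step back to the same note — a neighbor tone (upper neighbor).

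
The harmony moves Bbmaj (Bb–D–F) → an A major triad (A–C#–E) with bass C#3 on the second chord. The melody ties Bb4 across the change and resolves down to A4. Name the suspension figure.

At the second chord the bass is C#3. The suspended Bb4 lies a seventh above the bass; after resolving down by step to A4, the interval above the bass becomes a sixth.
Suspension figures are named by those two intervals: 7–6.

7–6 suspension.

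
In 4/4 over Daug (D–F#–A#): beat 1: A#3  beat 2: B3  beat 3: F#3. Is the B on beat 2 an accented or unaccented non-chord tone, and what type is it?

The harmony at that moment is D augmented triad (D, F#, A#); B3 is not a chord tone.
It is approached by step up from A#3 and left by leap down to F#3.
Step in, leap out — an escape tone.
It falls on a weak beat, so it is unaccented.

Unaccented escape tone.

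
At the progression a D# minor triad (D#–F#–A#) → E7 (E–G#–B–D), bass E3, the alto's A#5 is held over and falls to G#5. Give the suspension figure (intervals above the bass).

4–3 suspension.

At the second chord the bass is E3. The suspended A#5 lies a fourth above the bass; after resolving down by step to G#5, the interval above the bass becomes a third.
Suspension figures are named by those two intervals: 4–3.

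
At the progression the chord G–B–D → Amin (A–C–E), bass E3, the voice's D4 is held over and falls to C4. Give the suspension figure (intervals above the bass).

At the second chord the bass is E3. The suspended D4 lies a seventh above the bass; after resolving down by step to C4, the interval above the bass becomes a sixth.
Suspension figures are named by those two intervals: 7–6.

7–6 suspension.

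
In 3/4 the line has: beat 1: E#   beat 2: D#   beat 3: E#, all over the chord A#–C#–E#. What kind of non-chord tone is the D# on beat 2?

Lower neighbor tone.

The harmony at that moment is A# minor triad (A#, C#, E#); D# is not a chord tone.
It is approached by step down from E# and left by step up to E#.
Step away and step back to the same note — a neighbor tone (lower neighbor).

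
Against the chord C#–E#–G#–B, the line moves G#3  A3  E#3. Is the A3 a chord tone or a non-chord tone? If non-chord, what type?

Non-chord tone — an escape tone.

The harmony at that moment is C# dominant seventh chord (C#, E#, G#, B); A3 is not a chord tone.
It is approached by step up from G#3 and left by leap down to E#3.
Step in, leap out — an escape tone.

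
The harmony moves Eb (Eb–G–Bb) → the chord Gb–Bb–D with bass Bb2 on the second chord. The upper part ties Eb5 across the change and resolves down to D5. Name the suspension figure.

4–3 suspension.

At the second chord the bass is Bb2. The suspended Eb5 lies a fourth above the bass; after resolving down by step to D5, the interval above the bass becomes a third.
Suspension figures are named by those two intervals: 4–3.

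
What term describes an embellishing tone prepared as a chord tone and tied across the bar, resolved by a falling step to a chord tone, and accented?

Approach: by preparation — the pitch is first a chord tone, then held (tied or repeated) while the harmony changes under it. Departure: down by step. Metric position: strong.
A prepared dissonance that resolves downward by step — a suspension. (The same figure resolving upward would be a retardation.)

Suspension.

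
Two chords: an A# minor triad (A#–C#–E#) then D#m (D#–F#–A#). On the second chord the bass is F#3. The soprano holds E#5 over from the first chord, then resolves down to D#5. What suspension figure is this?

At the second chord the bass is F#3. The suspended E#5 lies a seventh above the bass; after resolving down by step to D#5, the interval above the bass becomes a sixth.
Suspension figures are named by those two intervals: 7–6.

7–6 suspension.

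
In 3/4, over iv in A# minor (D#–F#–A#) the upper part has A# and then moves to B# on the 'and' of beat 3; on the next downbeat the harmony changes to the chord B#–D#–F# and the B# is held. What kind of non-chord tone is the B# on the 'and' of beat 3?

The harmony at that moment is D# minor triad (D#, F#, A#); B# is not a chord tone.
It is approached by step up from A# and then sustained as the same pitch into the next harmony.
Arriving early and becoming a chord tone when the harmony changes — an anticipation.

Anticipation.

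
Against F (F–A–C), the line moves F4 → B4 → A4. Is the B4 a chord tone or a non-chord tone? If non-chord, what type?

The harmony at that moment is F major triad (F, A, C); B4 is not a chord tone.
It is approached by leap up from F4 and left by step down to A4.
Leap in, step out — an appoggiatura.

Non-chord tone — an appoggiatura.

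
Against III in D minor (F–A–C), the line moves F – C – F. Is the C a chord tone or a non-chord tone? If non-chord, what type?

Chord tone (the fifth of F major triad).

F major triad contains F, A, C; C is the fifth, so it is a chord tone.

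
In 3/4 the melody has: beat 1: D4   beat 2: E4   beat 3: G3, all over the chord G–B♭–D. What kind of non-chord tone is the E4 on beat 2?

The harmony at that moment is G minor triad (G, B♭, D); E4 is not a chord tone.
It is approached by step up from D4 and left by leap down to G3.
Step in, leap out, on a weak beat — an escape tone.

Escape tone.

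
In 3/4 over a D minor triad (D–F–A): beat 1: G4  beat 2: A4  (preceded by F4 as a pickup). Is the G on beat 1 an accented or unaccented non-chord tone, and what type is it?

The harmony at that moment is D minor triad (D, F, A); G4 is not a chord tone.
It is approached by step up from F4 and left by step up to A4.
Step in, step out in the same direction — a passing tone.
It falls on the downbeat, so it is accented.

Accented passing tone.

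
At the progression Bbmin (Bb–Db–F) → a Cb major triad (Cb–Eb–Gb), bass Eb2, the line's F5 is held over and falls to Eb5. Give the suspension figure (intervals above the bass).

At the second chord the bass is Eb2. The suspended F5 lies a ninth above the bass; after resolving down by step to Eb5, the interval above the bass becomes an octave.
Suspension figures are named by those two intervals: 9–8.

9–8 suspension.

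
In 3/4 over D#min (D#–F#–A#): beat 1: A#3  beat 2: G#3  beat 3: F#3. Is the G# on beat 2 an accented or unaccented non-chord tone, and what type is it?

Unaccented passing tone.

The harmony at that moment is D# minor triad (D#, F#, A#); G#3 is not a chord tone.
It is approached by step down from A#3 and left by step down to F#3.
Step in, step out in the same direction — a passing tone.
It falls on a weak beat, so it is unaccented.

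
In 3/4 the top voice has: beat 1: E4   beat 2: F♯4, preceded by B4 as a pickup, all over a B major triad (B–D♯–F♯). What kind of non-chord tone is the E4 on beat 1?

The harmony at that moment is B major triad (B, D♯, F♯); E4 is not a chord tone.
It is approached by leap down from B4 and left by step up to F♯4.
Leap in, step out, metrically accented — an appoggiatura.

Appoggiatura.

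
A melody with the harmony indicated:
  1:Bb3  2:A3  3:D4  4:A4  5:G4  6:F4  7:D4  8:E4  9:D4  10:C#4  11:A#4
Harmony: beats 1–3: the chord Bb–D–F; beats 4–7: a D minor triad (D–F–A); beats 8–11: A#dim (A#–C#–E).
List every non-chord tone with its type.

The harmony at that moment is Bb major triad (Bb, D, F); A3 is not a chord tone.
It is approached by step down from Bb3 and left by leap up to D4.
Step in, leap out — an escape tone.
The harmony at that moment is D minor triad (D, F, A); G4 is not a chord tone.
It is approached by step down from A4 and left by step down to F4.
Step in, step out in the same direction — a passing tone.
The harmony at that moment is A# diminished triad (A#, C#, E); D4 is not a chord tone.
It is approached by step down from E4 and left by step down to C#4.
Step in, step out in the same direction — a passing tone.

A3 (beat 2) — escape tone; G4 (beat 5) — passing tone; D4 (beat 9) — passing tone.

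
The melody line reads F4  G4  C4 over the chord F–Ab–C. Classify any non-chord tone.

The harmony at that moment is F minor triad (F, Ab, C); G4 is not a chord tone.
It is approached by step up from F4 and left by leap down to C4.
Step in, leap out — an escape tone.

G4 is an escape tone.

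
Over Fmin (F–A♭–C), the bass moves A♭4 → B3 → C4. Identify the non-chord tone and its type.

The harmony at that moment is F minor triad (F, A♭, C); B3 is not a chord tone.
It is approached by leap down from A♭4 and left by step up to C4.
Leap in, step out — an appoggiatura.

B3 is an appoggiatura.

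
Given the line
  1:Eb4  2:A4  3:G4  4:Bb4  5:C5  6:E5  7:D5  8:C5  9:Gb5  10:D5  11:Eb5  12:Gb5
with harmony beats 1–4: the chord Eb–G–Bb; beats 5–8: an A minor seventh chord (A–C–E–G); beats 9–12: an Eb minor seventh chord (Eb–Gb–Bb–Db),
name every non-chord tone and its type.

The harmony at that moment is Eb major triad (Eb, G, Bb); A4 is not a chord tone.
It is approached by leap up from Eb4 and left by step down to G4.
Leap in, step out — an appoggiatura.
The harmony at that moment is A minor seventh chord (A, C, E, G); D5 is not a chord tone.
It is approached by step down from E5 and left by step down to C5.
Step in, step out in the same direction — a passing tone.
The harmony at that moment is Eb minor seventh chord (Eb, Gb, Bb, Db); D5 is not a chord tone.
It is approached by leap down from Gb5 and left by step up to Eb5.
Leap in, step out — an appoggiatura.

A4 (beat 2) — appoggiatura; D5 (beat 7) — passing tone; D5 (beat 10) — appoggiatura.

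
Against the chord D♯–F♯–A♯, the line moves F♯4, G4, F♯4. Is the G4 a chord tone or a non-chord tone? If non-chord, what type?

The harmony at that moment is D♯ minor triad (D♯, F♯, A♯); G4 is not a chord tone.
It is approached by step up from F♯4 and left by step down to F♯4.
Step away and step back to the same note — a neighbor tone (upper neighbor).

Non-chord tone — a neighbor tone.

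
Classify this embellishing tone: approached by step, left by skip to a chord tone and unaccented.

Escape tone.

Approach: by step. Departure: by leap. Metric position: weak.
Step in, leap out, from a weak position — an escape tone (échappée). (It is the mirror image of the appoggiatura, which leaps in and steps out on a strong beat.)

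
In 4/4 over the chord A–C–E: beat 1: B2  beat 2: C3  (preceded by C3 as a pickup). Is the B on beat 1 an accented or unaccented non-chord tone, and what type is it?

Accented neighbor tone.

The harmony at that moment is A minor triad (A, C, E); B2 is not a chord tone.
It is approached by step down from C3 and left by step up to C3.
Step away and step back to the same note — a neighbor tone (lower neighbor).
It falls on the downbeat, so it is accented.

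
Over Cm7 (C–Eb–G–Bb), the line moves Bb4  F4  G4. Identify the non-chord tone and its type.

The harmony at that moment is C minor seventh chord (C, Eb, G, Bb); F4 is not a chord tone.
It is approached by leap down from Bb4 and left by step up to G4.
Leap in, step out — an appoggiatura.

F4 is an appoggiatura.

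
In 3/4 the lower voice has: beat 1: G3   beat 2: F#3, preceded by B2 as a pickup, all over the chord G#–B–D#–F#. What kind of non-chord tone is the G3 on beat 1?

The harmony at that moment is G# minor seventh chord (G#, B, D#, F#); G3 is not a chord tone.
It is approached by leap up from B2 and left by step down to F#3.
Leap in, step out, metrically accented — an appoggiatura.

Appoggiatura.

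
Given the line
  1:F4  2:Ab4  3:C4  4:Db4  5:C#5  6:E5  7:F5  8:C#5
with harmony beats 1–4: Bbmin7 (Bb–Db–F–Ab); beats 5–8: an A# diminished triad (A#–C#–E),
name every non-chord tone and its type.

C4 (beat 3) — appoggiatura; F5 (beat 7) — escape tone.

The harmony at that moment is Bb minor seventh chord (Bb, Db, F, Ab); C4 is not a chord tone.
It is approached by leap down from Ab4 and left by step up to Db4.
Leap in, step out — an appoggiatura.
The harmony at that moment is A# diminished triad (A#, C#, E); F5 is not a chord tone.
It is approached by step up from E5 and left by leap down to C#5.
Step in, leap out — an escape tone.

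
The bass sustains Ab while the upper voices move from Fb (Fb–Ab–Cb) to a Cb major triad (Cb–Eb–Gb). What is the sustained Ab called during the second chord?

The harmony at that moment is Cb major triad (Cb, Eb, Gb); Ab is not a chord tone.
It is held over (the same pitch as the preceding Ab) and then sustained as the same pitch into the next harmony.
Sustained through a change of harmony — a pedal tone.

Pedal tone (pedal point).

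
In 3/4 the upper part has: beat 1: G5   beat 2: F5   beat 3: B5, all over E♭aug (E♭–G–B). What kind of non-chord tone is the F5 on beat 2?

The harmony at that moment is E♭ augmented triad (E♭, G, B); F5 is not a chord tone.
It is approached by step down from G5 and left by leap up to B5.
Step in, leap out, on a weak beat — an escape tone.

Escape tone.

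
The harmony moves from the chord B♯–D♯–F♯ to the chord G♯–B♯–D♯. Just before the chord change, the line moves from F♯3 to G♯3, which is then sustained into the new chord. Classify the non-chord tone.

G♯3 is an anticipation.

The harmony at that moment is B♯ diminished triad (B♯, D♯, F♯); G♯3 is not a chord tone.
It is approached by step up from F♯3 and then sustained as the same pitch into the next harmony.
Arriving early and becoming a chord tone when the harmony changes — an anticipation.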